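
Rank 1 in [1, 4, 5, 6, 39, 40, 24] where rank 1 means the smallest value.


Sort ascending: [1, 4, 5, 6, 24, 39, 40]
Find 1 in the sorted list.
1 is at position 1 (1-indexed).
Final answer: 1


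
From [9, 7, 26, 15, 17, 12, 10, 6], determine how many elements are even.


Check each element:
  9 is odd
  7 is odd
  26 is even
  15 is odd
  17 is odd
  12 is even
  10 is even
  6 is even
Evens: [26, 12, 10, 6]
Count of evens = 4
Final answer: 4


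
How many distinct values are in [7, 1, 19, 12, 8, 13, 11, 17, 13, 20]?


List all unique values:
Distinct values: [1, 7, 8, 11, 12, 13, 17, 19, 20]
Count = 9
Final answer: 9


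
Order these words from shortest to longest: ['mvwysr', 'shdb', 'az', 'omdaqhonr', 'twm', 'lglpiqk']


Compute lengths:
  'mvwysr' has length 6
  'shdb' has length 4
  'az' has length 2
  'omdaqhonr' has length 9
  'twm' has length 3
  'lglpiqk' has length 7
Lengths in increasing order: 2 < 3 < 4 < 6 < 7 < 9
Listing the words in that order gives the answer.
Final answer: ['az', 'twm', 'shdb', 'mvwysr', 'lglpiqk', 'omdaqhonr']


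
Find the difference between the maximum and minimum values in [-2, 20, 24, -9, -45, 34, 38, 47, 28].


Maximum value: 47
Minimum value: -45
Range = 47 - (-45) = 92
Final answer: 92


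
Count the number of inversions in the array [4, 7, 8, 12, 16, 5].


For each element, count the later elements that are smaller than it:
  4 (index 0): smaller elements after it = [] -> 0
  7 (index 1): smaller elements after it = [5] -> 1
  8 (index 2): smaller elements after it = [5] -> 1
  12 (index 3): smaller elements after it = [5] -> 1
  16 (index 4): smaller elements after it = [5] -> 1
Total inversions = 0 + 1 + 1 + 1 + 1 = 4
Final answer: 4


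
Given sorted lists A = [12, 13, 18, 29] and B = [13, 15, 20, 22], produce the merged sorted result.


List A: [12, 13, 18, 29]
List B: [13, 15, 20, 22]
Repeatedly compare the front elements and take the smaller:
  12 vs 13 -> take 12
  13 vs 13 -> take 13
  18 vs 13 -> take 13
  18 vs 15 -> take 15
  18 vs 20 -> take 18
  29 vs 20 -> take 20
  29 vs 22 -> take 22
  B is exhausted; append the rest of A: [29]
Final answer: [12, 13, 13, 15, 18, 20, 22, 29]


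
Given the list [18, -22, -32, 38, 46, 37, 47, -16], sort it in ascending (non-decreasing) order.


Original list: [18, -22, -32, 38, 46, 37, 47, -16]
Repeatedly take the smallest remaining element:
  Remaining [18, -22, -32, 38, 46, 37, 47, -16] -> smallest is -32
  Remaining [18, -22, 38, 46, 37, 47, -16] -> smallest is -22
  Remaining [18, 38, 46, 37, 47, -16] -> smallest is -16
  Remaining [18, 38, 46, 37, 47] -> smallest is 18
  Remaining [38, 46, 37, 47] -> smallest is 37
  Remaining [38, 46, 47] -> smallest is 38
  Remaining [46, 47] -> smallest is 46
  Remaining [47] -> smallest is 47
Collecting the picks in order gives the sorted list.
Final answer: [-32, -22, -16, 18, 37, 38, 46, 47]


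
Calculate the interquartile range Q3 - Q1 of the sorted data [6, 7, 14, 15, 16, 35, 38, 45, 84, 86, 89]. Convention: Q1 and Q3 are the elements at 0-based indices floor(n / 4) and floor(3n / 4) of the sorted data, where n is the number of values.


The data has n = 11 elements.
Q1 index = floor(11 / 4) = floor(2.75) = 2; Q3 index = floor(3 * 11 / 4) = floor(8.25) = 8
Q1 = element at index 2 = 14
Q3 = element at index 8 = 84
IQR = 84 - 14 = 70
Final answer: 70


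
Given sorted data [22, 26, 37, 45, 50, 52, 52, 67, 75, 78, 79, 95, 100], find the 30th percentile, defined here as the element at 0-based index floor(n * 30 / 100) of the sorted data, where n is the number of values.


The dataset has n = 13 elements.
Index = floor(13 * 30 / 100) = floor(390 / 100) = floor(3.9) = 3
Counting from index 0 in the sorted data, the element at index 3 is 45.
Final answer: 45


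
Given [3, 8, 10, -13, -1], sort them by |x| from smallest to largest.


Compute absolute values:
  |3| = 3
  |8| = 8
  |10| = 10
  |-13| = 13
  |-1| = 1
Absolute values in increasing order: 1 < 3 < 8 < 10 < 13
Listing the original numbers in that order gives the answer.
Final answer: [-1, 3, 8, 10, -13]


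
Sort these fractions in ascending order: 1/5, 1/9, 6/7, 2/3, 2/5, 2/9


Convert to decimal for comparison:
  1/5 = 0.2
  1/9 = 0.1111
  6/7 = 0.8571
  2/3 = 0.6667
  2/5 = 0.4
  2/9 = 0.2222
Decimals in increasing order: 0.1111 < 0.2 < 0.2222 < 0.4 < 0.6667 < 0.8571
Writing each back as its fraction gives the sorted order.
Final answer: 1/9, 1/5, 2/9, 2/5, 2/3, 6/7


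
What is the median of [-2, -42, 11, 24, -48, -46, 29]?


First, sort the list: [-48, -46, -42, -2, 11, 24, 29]
The list has 7 elements (odd count).
The middle index is 3 (0-based), and the element there is -2.
Final answer: -2


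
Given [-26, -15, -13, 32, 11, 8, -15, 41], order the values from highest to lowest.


Original list: [-26, -15, -13, 32, 11, 8, -15, 41]
Repeatedly take the largest remaining element:
  Remaining [-26, -15, -13, 32, 11, 8, -15, 41] -> largest is 41
  Remaining [-26, -15, -13, 32, 11, 8, -15] -> largest is 32
  Remaining [-26, -15, -13, 11, 8, -15] -> largest is 11
  Remaining [-26, -15, -13, 8, -15] -> largest is 8
  Remaining [-26, -15, -13, -15] -> largest is -13
  Remaining [-26, -15, -15] -> largest is -15
  Remaining [-26, -15] -> largest is -15
  Remaining [-26] -> largest is -26
Collecting the picks in order gives the descending list.
Final answer: [41, 32, 11, 8, -13, -15, -15, -26]


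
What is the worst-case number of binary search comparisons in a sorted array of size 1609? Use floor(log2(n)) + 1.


Binary search halves the search space each step.
Maximum comparisons = floor(log2(1609)) + 1
log2(1609) = 10.6519
floor(log2(1609)) = 10, so 10 + 1 = 11
Final answer: 11


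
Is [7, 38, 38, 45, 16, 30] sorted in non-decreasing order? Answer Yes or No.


Check consecutive pairs:
  7 <= 38? True
  38 <= 38? True
  38 <= 45? True
  45 <= 16? False
  16 <= 30? True
1 consecutive pair(s) are out of order, so the list is not sorted.
Final answer: No


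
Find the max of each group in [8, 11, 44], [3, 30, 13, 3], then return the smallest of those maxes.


Find max of each group:
  Group 1: [8, 11, 44] -> max = 44
  Group 2: [3, 30, 13, 3] -> max = 30
Maxes: [44, 30]
Minimum of maxes = 30
Final answer: 30


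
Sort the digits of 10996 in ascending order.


The number 10996 has digits: 1, 0, 9, 9, 6
Sorted: 0, 1, 6, 9, 9
Joining the sorted digits gives the result.
Final answer: 01699


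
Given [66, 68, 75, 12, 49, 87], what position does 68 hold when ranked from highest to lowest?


Sort descending: [87, 75, 68, 66, 49, 12]
Find 68 in the sorted list.
68 is at position 3.
Final answer: 3


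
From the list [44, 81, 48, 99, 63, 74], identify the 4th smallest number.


Sort ascending: [44, 48, 63, 74, 81, 99]
The 4th element (1-indexed) is at index 3.
Value = 74
Final answer: 74


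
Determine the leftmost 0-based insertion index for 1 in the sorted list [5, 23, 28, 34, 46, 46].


List is sorted: [5, 23, 28, 34, 46, 46]
We need the leftmost position where 1 can be inserted, i.e. the first index whose element is >= 1 (or the end of the list if none is).
Binary search with low=0, high=6 (0-based indices):
  low=0, high=6, mid=3: a[3]=34 >= 1, so high = 3
  low=0, high=3, mid=1: a[1]=23 >= 1, so high = 1
  low=0, high=1, mid=0: a[0]=5 >= 1, so high = 0
Now low = high = 0, so the insertion index is 0.
Final answer: 0


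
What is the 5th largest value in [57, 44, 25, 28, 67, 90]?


Sort descending: [90, 67, 57, 44, 28, 25]
The 5th element (1-indexed) is at index 4.
Value = 28
Final answer: 28


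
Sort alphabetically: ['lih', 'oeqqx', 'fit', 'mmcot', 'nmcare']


Compare strings character by character (the first differing letter decides):
  'fit' < 'lih' since 'f' < 'l' at position 1
  'lih' < 'mmcot' since 'l' < 'm' at position 1
  'mmcot' < 'nmcare' since 'm' < 'n' at position 1
  'nmcare' < 'oeqqx' since 'n' < 'o' at position 1
Chaining these comparisons gives the alphabetical order.
Final answer: ['fit', 'lih', 'mmcot', 'nmcare', 'oeqqx']


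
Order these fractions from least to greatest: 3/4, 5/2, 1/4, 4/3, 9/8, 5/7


Convert to decimal for comparison:
  3/4 = 0.75
  5/2 = 2.5
  1/4 = 0.25
  4/3 = 1.3333
  9/8 = 1.125
  5/7 = 0.7143
Decimals in increasing order: 0.25 < 0.7143 < 0.75 < 1.125 < 1.3333 < 2.5
Writing each back as its fraction gives the sorted order.
Final answer: 1/4, 5/7, 3/4, 9/8, 4/3, 5/2


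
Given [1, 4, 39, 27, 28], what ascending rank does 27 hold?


Sort ascending: [1, 4, 27, 28, 39]
Find 27 in the sorted list.
27 is at position 3 (1-indexed).
Final answer: 3


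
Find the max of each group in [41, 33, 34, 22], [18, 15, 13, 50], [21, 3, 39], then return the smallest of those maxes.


Find max of each group:
  Group 1: [41, 33, 34, 22] -> max = 41
  Group 2: [18, 15, 13, 50] -> max = 50
  Group 3: [21, 3, 39] -> max = 39
Maxes: [41, 50, 39]
Minimum of maxes = 39
Final answer: 39


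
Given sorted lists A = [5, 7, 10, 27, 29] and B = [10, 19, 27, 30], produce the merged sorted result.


List A: [5, 7, 10, 27, 29]
List B: [10, 19, 27, 30]
Repeatedly compare the front elements and take the smaller:
  5 vs 10 -> take 5
  7 vs 10 -> take 7
  10 vs 10 -> take 10
  27 vs 10 -> take 10
  27 vs 19 -> take 19
  27 vs 27 -> take 27
  29 vs 27 -> take 27
  29 vs 30 -> take 29
  A is exhausted; append the rest of B: [30]
Final answer: [5, 7, 10, 10, 19, 27, 27, 29, 30]


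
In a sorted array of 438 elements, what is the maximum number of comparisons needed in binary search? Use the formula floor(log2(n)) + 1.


Binary search halves the search space each step.
Maximum comparisons = floor(log2(438)) + 1
log2(438) = 8.7748
floor(log2(438)) = 8, so 8 + 1 = 9
Final answer: 9


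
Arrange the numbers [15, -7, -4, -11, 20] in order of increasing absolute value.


Compute absolute values:
  |15| = 15
  |-7| = 7
  |-4| = 4
  |-11| = 11
  |20| = 20
Absolute values in increasing order: 4 < 7 < 11 < 15 < 20
Listing the original numbers in that order gives the answer.
Final answer: [-4, -7, -11, 15, 20]


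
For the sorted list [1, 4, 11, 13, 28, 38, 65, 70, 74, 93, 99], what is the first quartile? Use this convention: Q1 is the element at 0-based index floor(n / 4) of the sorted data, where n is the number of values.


The list has n = 11 elements.
Q1 index = floor(11 / 4) = floor(2.75) = 2
Counting from index 0 in the sorted data, the element at index 2 is 11.
Final answer: 11


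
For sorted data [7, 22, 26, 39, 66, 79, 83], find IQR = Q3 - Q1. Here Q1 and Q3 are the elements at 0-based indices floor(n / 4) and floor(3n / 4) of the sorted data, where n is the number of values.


The data has n = 7 elements.
Q1 index = floor(7 / 4) = floor(1.75) = 1; Q3 index = floor(3 * 7 / 4) = floor(5.25) = 5
Q1 = element at index 1 = 22
Q3 = element at index 5 = 79
IQR = 79 - 22 = 57
Final answer: 57


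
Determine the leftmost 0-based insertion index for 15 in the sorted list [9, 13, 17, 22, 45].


List is sorted: [9, 13, 17, 22, 45]
We need the leftmost position where 15 can be inserted, i.e. the first index whose element is >= 15 (or the end of the list if none is).
Binary search with low=0, high=5 (0-based indices):
  low=0, high=5, mid=2: a[2]=17 >= 15, so high = 2
  low=0, high=2, mid=1: a[1]=13 < 15, so low = 2
Now low = high = 2, so the insertion index is 2.
Final answer: 2


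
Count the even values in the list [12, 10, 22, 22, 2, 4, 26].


Check each element:
  12 is even
  10 is even
  22 is even
  22 is even
  2 is even
  4 is even
  26 is even
Evens: [12, 10, 22, 22, 2, 4, 26]
Count of evens = 7
Final answer: 7


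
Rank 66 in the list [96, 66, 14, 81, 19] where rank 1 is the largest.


Sort descending: [96, 81, 66, 19, 14]
Find 66 in the sorted list.
66 is at position 3.
Final answer: 3


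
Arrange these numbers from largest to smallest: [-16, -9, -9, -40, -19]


Original list: [-16, -9, -9, -40, -19]
Repeatedly take the largest remaining element:
  Remaining [-16, -9, -9, -40, -19] -> largest is -9
  Remaining [-16, -9, -40, -19] -> largest is -9
  Remaining [-16, -40, -19] -> largest is -16
  Remaining [-40, -19] -> largest is -19
  Remaining [-40] -> largest is -40
Collecting the picks in order gives the descending list.
Final answer: [-9, -9, -16, -19, -40]


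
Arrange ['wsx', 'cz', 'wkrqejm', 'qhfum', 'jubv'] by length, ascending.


Compute lengths:
  'wsx' has length 3
  'cz' has length 2
  'wkrqejm' has length 7
  'qhfum' has length 5
  'jubv' has length 4
Lengths in increasing order: 2 < 3 < 4 < 5 < 7
Listing the words in that order gives the answer.
Final answer: ['cz', 'wsx', 'jubv', 'qhfum', 'wkrqejm']


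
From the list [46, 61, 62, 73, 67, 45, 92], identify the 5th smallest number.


Sort ascending: [45, 46, 61, 62, 67, 73, 92]
The 5th element (1-indexed) is at index 4.
Value = 67
Final answer: 67


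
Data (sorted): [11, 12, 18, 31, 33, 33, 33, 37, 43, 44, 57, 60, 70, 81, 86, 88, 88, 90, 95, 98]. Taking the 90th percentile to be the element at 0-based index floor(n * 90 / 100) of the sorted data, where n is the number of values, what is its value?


The dataset has n = 20 elements.
Index = floor(20 * 90 / 100) = floor(1800 / 100) = floor(18) = 18
Counting from index 0 in the sorted data, the element at index 18 is 95.
Final answer: 95


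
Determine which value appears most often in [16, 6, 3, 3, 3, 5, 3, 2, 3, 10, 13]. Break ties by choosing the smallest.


Count the frequency of each value:
  2 appears 1 time(s)
  3 appears 5 time(s)
  5 appears 1 time(s)
  6 appears 1 time(s)
  10 appears 1 time(s)
  13 appears 1 time(s)
  16 appears 1 time(s)
Maximum frequency is 5.
Only 3 reaches that frequency, so it is the mode.
Final answer: 3


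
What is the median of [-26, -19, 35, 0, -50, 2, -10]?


First, sort the list: [-50, -26, -19, -10, 0, 2, 35]
The list has 7 elements (odd count).
The middle index is 3 (0-based), and the element there is -10.
Final answer: -10


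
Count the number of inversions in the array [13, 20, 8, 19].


For each element, count the later elements that are smaller than it:
  13 (index 0): smaller elements after it = [8] -> 1
  20 (index 1): smaller elements after it = [8, 19] -> 2
  8 (index 2): smaller elements after it = [] -> 0
Total inversions = 1 + 2 + 0 = 3
Final answer: 3


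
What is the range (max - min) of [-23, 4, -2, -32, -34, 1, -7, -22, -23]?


Maximum value: 4
Minimum value: -34
Range = 4 - (-34) = 38
Final answer: 38


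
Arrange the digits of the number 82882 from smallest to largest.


The number 82882 has digits: 8, 2, 8, 8, 2
Sorted: 2, 2, 8, 8, 8
Joining the sorted digits gives the result.
Final answer: 22888


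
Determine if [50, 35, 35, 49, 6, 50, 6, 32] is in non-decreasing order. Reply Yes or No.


Check consecutive pairs:
  50 <= 35? False
  35 <= 35? True
  35 <= 49? True
  49 <= 6? False
  6 <= 50? True
  50 <= 6? False
  6 <= 32? True
3 consecutive pair(s) are out of order, so the list is not sorted.
Final answer: No


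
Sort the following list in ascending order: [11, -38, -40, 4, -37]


Original list: [11, -38, -40, 4, -37]
Repeatedly take the smallest remaining element:
  Remaining [11, -38, -40, 4, -37] -> smallest is -40
  Remaining [11, -38, 4, -37] -> smallest is -38
  Remaining [11, 4, -37] -> smallest is -37
  Remaining [11, 4] -> smallest is 4
  Remaining [11] -> smallest is 11
Collecting the picks in order gives the sorted list.
Final answer: [-40, -38, -37, 4, 11]


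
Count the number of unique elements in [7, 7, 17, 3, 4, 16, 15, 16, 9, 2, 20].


List all unique values:
Distinct values: [2, 3, 4, 7, 9, 15, 16, 17, 20]
Count = 9
Final answer: 9


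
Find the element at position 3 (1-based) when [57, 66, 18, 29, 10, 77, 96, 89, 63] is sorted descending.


Sort descending: [96, 89, 77, 66, 63, 57, 29, 18, 10]
The 3rd element (1-indexed) is at index 2.
Value = 77
Final answer: 77


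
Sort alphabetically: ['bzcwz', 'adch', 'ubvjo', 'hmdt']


Compare strings character by character (the first differing letter decides):
  'adch' < 'bzcwz' since 'a' < 'b' at position 1
  'bzcwz' < 'hmdt' since 'b' < 'h' at position 1
  'hmdt' < 'ubvjo' since 'h' < 'u' at position 1
Chaining these comparisons gives the alphabetical order.
Final answer: ['adch', 'bzcwz', 'hmdt', 'ubvjo']


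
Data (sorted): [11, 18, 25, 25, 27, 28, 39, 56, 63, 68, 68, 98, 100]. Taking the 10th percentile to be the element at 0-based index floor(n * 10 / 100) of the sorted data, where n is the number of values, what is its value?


The dataset has n = 13 elements.
Index = floor(13 * 10 / 100) = floor(130 / 100) = floor(1.3) = 1
Counting from index 0 in the sorted data, the element at index 1 is 18.
Final answer: 18


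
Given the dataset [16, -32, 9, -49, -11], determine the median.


First, sort the list: [-49, -32, -11, 9, 16]
The list has 5 elements (odd count).
The middle index is 2 (0-based), and the element there is -11.
Final answer: -11


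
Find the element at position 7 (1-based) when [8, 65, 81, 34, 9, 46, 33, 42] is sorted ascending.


Sort ascending: [8, 9, 33, 34, 42, 46, 65, 81]
The 7th element (1-indexed) is at index 6.
Value = 65
Final answer: 65


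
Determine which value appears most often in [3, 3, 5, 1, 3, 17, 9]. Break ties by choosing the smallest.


Count the frequency of each value:
  1 appears 1 time(s)
  3 appears 3 time(s)
  5 appears 1 time(s)
  9 appears 1 time(s)
  17 appears 1 time(s)
Maximum frequency is 3.
Only 3 reaches that frequency, so it is the mode.
Final answer: 3


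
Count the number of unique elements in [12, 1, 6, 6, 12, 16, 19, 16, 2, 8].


List all unique values:
Distinct values: [1, 2, 6, 8, 12, 16, 19]
Count = 7
Final answer: 7


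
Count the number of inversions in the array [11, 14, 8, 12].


For each element, count the later elements that are smaller than it:
  11 (index 0): smaller elements after it = [8] -> 1
  14 (index 1): smaller elements after it = [8, 12] -> 2
  8 (index 2): smaller elements after it = [] -> 0
Total inversions = 1 + 2 + 0 = 3
Final answer: 3


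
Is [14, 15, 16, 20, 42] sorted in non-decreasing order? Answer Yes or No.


Check consecutive pairs:
  14 <= 15? True
  15 <= 16? True
  16 <= 20? True
  20 <= 42? True
Every consecutive pair is in order, so the list is non-decreasing.
Final answer: Yes


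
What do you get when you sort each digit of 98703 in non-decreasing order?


The number 98703 has digits: 9, 8, 7, 0, 3
Sorted: 0, 3, 7, 8, 9
Joining the sorted digits gives the result.
Final answer: 03789


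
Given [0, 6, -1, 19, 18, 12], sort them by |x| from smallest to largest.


Compute absolute values:
  |0| = 0
  |6| = 6
  |-1| = 1
  |19| = 19
  |18| = 18
  |12| = 12
Absolute values in increasing order: 0 < 1 < 6 < 12 < 18 < 19
Listing the original numbers in that order gives the answer.
Final answer: [0, -1, 6, 12, 18, 19]


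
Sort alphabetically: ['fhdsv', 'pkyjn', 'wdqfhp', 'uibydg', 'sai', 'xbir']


Compare strings character by character (the first differing letter decides):
  'fhdsv' < 'pkyjn' since 'f' < 'p' at position 1
  'pkyjn' < 'sai' since 'p' < 's' at position 1
  'sai' < 'uibydg' since 's' < 'u' at position 1
  'uibydg' < 'wdqfhp' since 'u' < 'w' at position 1
  'wdqfhp' < 'xbir' since 'w' < 'x' at position 1
Chaining these comparisons gives the alphabetical order.
Final answer: ['fhdsv', 'pkyjn', 'sai', 'uibydg', 'wdqfhp', 'xbir']


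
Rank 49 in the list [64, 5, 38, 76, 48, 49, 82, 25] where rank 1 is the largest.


Sort descending: [82, 76, 64, 49, 48, 38, 25, 5]
Find 49 in the sorted list.
49 is at position 4.
Final answer: 4


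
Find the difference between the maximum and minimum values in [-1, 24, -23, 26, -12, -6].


Maximum value: 26
Minimum value: -23
Range = 26 - (-23) = 49
Final answer: 49


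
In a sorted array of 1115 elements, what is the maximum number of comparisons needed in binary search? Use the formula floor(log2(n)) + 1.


Binary search halves the search space each step.
Maximum comparisons = floor(log2(1115)) + 1
log2(1115) = 10.1228
floor(log2(1115)) = 10, so 10 + 1 = 11
Final answer: 11


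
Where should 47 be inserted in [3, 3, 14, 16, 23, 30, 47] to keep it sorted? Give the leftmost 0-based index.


List is sorted: [3, 3, 14, 16, 23, 30, 47]
We need the leftmost position where 47 can be inserted, i.e. the first index whose element is >= 47 (or the end of the list if none is).
Binary search with low=0, high=7 (0-based indices):
  low=0, high=7, mid=3: a[3]=16 < 47, so low = 4
  low=4, high=7, mid=5: a[5]=30 < 47, so low = 6
  low=6, high=7, mid=6: a[6]=47 >= 47, so high = 6
Now low = high = 6, so the insertion index is 6.
Final answer: 6


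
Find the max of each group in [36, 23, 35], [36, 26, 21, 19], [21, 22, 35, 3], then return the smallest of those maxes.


Find max of each group:
  Group 1: [36, 23, 35] -> max = 36
  Group 2: [36, 26, 21, 19] -> max = 36
  Group 3: [21, 22, 35, 3] -> max = 35
Maxes: [36, 36, 35]
Minimum of maxes = 35
Final answer: 35


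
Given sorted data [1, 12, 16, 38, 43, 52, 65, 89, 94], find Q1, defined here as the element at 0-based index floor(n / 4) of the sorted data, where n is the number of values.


The list has n = 9 elements.
Q1 index = floor(9 / 4) = floor(2.25) = 2
Counting from index 0 in the sorted data, the element at index 2 is 16.
Final answer: 16


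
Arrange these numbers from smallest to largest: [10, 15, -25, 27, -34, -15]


Original list: [10, 15, -25, 27, -34, -15]
Repeatedly take the smallest remaining element:
  Remaining [10, 15, -25, 27, -34, -15] -> smallest is -34
  Remaining [10, 15, -25, 27, -15] -> smallest is -25
  Remaining [10, 15, 27, -15] -> smallest is -15
  Remaining [10, 15, 27] -> smallest is 10
  Remaining [15, 27] -> smallest is 15
  Remaining [27] -> smallest is 27
Collecting the picks in order gives the sorted list.
Final answer: [-34, -25, -15, 10, 15, 27]


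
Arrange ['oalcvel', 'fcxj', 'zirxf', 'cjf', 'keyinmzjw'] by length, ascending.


Compute lengths:
  'oalcvel' has length 7
  'fcxj' has length 4
  'zirxf' has length 5
  'cjf' has length 3
  'keyinmzjw' has length 9
Lengths in increasing order: 3 < 4 < 5 < 7 < 9
Listing the words in that order gives the answer.
Final answer: ['cjf', 'fcxj', 'zirxf', 'oalcvel', 'keyinmzjw']


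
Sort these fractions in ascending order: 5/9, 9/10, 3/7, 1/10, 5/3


Convert to decimal for comparison:
  5/9 = 0.5556
  9/10 = 0.9
  3/7 = 0.4286
  1/10 = 0.1
  5/3 = 1.6667
Decimals in increasing order: 0.1 < 0.4286 < 0.5556 < 0.9 < 1.6667
Writing each back as its fraction gives the sorted order.
Final answer: 1/10, 3/7, 5/9, 9/10, 5/3


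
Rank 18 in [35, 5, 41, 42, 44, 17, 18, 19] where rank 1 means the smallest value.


Sort ascending: [5, 17, 18, 19, 35, 41, 42, 44]
Find 18 in the sorted list.
18 is at position 3 (1-indexed).
Final answer: 3


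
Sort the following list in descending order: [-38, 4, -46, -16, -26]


Original list: [-38, 4, -46, -16, -26]
Repeatedly take the largest remaining element:
  Remaining [-38, 4, -46, -16, -26] -> largest is 4
  Remaining [-38, -46, -16, -26] -> largest is -16
  Remaining [-38, -46, -26] -> largest is -26
  Remaining [-38, -46] -> largest is -38
  Remaining [-46] -> largest is -46
Collecting the picks in order gives the descending list.
Final answer: [4, -16, -26, -38, -46]


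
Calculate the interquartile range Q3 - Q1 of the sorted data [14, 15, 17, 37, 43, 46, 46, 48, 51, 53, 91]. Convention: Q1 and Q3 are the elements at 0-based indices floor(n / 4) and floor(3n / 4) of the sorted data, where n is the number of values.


The data has n = 11 elements.
Q1 index = floor(11 / 4) = floor(2.75) = 2; Q3 index = floor(3 * 11 / 4) = floor(8.25) = 8
Q1 = element at index 2 = 17
Q3 = element at index 8 = 51
IQR = 51 - 17 = 34
Final answer: 34


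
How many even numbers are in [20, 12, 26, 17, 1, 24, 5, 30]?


Check each element:
  20 is even
  12 is even
  26 is even
  17 is odd
  1 is odd
  24 is even
  5 is odd
  30 is even
Evens: [20, 12, 26, 24, 30]
Count of evens = 5
Final answer: 5


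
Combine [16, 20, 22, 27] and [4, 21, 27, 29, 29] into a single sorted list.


List A: [16, 20, 22, 27]
List B: [4, 21, 27, 29, 29]
Repeatedly compare the front elements and take the smaller:
  16 vs 4 -> take 4
  16 vs 21 -> take 16
  20 vs 21 -> take 20
  22 vs 21 -> take 21
  22 vs 27 -> take 22
  27 vs 27 -> take 27
  A is exhausted; append the rest of B: [27, 29, 29]
Final answer: [4, 16, 20, 21, 22, 27, 27, 29, 29]


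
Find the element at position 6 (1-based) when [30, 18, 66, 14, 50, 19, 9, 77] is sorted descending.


Sort descending: [77, 66, 50, 30, 19, 18, 14, 9]
The 6th element (1-indexed) is at index 5.
Value = 18
Final answer: 18


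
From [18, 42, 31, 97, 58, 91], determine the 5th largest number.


Sort descending: [97, 91, 58, 42, 31, 18]
The 5th element (1-indexed) is at index 4.
Value = 31
Final answer: 31


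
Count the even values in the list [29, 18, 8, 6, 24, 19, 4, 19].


Check each element:
  29 is odd
  18 is even
  8 is even
  6 is even
  24 is even
  19 is odd
  4 is even
  19 is odd
Evens: [18, 8, 6, 24, 4]
Count of evens = 5
Final answer: 5


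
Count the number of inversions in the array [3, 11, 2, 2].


For each element, count the later elements that are smaller than it:
  3 (index 0): smaller elements after it = [2, 2] -> 2
  11 (index 1): smaller elements after it = [2, 2] -> 2
  2 (index 2): smaller elements after it = [] -> 0
Total inversions = 2 + 2 + 0 = 4
Final answer: 4


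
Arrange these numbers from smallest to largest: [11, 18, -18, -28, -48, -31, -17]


Original list: [11, 18, -18, -28, -48, -31, -17]
Repeatedly take the smallest remaining element:
  Remaining [11, 18, -18, -28, -48, -31, -17] -> smallest is -48
  Remaining [11, 18, -18, -28, -31, -17] -> smallest is -31
  Remaining [11, 18, -18, -28, -17] -> smallest is -28
  Remaining [11, 18, -18, -17] -> smallest is -18
  Remaining [11, 18, -17] -> smallest is -17
  Remaining [11, 18] -> smallest is 11
  Remaining [18] -> smallest is 18
Collecting the picks in order gives the sorted list.
Final answer: [-48, -31, -28, -18, -17, 11, 18]


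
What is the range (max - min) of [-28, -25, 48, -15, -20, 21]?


Maximum value: 48
Minimum value: -28
Range = 48 - (-28) = 76
Final answer: 76


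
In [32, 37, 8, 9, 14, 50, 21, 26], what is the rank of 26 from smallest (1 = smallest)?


Sort ascending: [8, 9, 14, 21, 26, 32, 37, 50]
Find 26 in the sorted list.
26 is at position 5 (1-indexed).
Final answer: 5


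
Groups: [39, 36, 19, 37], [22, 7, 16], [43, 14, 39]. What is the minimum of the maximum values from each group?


Find max of each group:
  Group 1: [39, 36, 19, 37] -> max = 39
  Group 2: [22, 7, 16] -> max = 22
  Group 3: [43, 14, 39] -> max = 43
Maxes: [39, 22, 43]
Minimum of maxes = 22
Final answer: 22


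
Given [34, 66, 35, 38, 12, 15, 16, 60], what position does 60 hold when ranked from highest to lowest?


Sort descending: [66, 60, 38, 35, 34, 16, 15, 12]
Find 60 in the sorted list.
60 is at position 2.
Final answer: 2


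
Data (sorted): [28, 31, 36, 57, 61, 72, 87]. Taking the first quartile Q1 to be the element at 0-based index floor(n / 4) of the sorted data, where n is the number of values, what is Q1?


The list has n = 7 elements.
Q1 index = floor(7 / 4) = floor(1.75) = 1
Counting from index 0 in the sorted data, the element at index 1 is 31.
Final answer: 31


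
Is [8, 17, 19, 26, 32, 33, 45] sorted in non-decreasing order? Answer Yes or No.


Check consecutive pairs:
  8 <= 17? True
  17 <= 19? True
  19 <= 26? True
  26 <= 32? True
  32 <= 33? True
  33 <= 45? True
Every consecutive pair is in order, so the list is non-decreasing.
Final answer: Yes


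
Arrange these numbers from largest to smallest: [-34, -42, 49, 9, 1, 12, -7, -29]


Original list: [-34, -42, 49, 9, 1, 12, -7, -29]
Repeatedly take the largest remaining element:
  Remaining [-34, -42, 49, 9, 1, 12, -7, -29] -> largest is 49
  Remaining [-34, -42, 9, 1, 12, -7, -29] -> largest is 12
  Remaining [-34, -42, 9, 1, -7, -29] -> largest is 9
  Remaining [-34, -42, 1, -7, -29] -> largest is 1
  Remaining [-34, -42, -7, -29] -> largest is -7
  Remaining [-34, -42, -29] -> largest is -29
  Remaining [-34, -42] -> largest is -34
  Remaining [-42] -> largest is -42
Collecting the picks in order gives the descending list.
Final answer: [49, 12, 9, 1, -7, -29, -34, -42]


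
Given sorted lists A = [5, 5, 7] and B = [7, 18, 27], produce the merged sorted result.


List A: [5, 5, 7]
List B: [7, 18, 27]
Repeatedly compare the front elements and take the smaller:
  5 vs 7 -> take 5
  5 vs 7 -> take 5
  7 vs 7 -> take 7
  A is exhausted; append the rest of B: [7, 18, 27]
Final answer: [5, 5, 7, 7, 18, 27]


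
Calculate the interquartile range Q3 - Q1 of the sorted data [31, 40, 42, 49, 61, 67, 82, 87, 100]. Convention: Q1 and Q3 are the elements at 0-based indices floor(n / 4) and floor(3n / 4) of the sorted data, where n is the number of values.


The data has n = 9 elements.
Q1 index = floor(9 / 4) = floor(2.25) = 2; Q3 index = floor(3 * 9 / 4) = floor(6.75) = 6
Q1 = element at index 2 = 42
Q3 = element at index 6 = 82
IQR = 82 - 42 = 40
Final answer: 40


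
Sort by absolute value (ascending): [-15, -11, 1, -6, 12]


Compute absolute values:
  |-15| = 15
  |-11| = 11
  |1| = 1
  |-6| = 6
  |12| = 12
Absolute values in increasing order: 1 < 6 < 11 < 12 < 15
Listing the original numbers in that order gives the answer.
Final answer: [1, -6, -11, 12, -15]


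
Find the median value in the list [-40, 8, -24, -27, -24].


First, sort the list: [-40, -27, -24, -24, 8]
The list has 5 elements (odd count).
The middle index is 2 (0-based), and the element there is -24.
Final answer: -24


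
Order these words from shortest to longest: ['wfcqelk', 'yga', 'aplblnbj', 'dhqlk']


Compute lengths:
  'wfcqelk' has length 7
  'yga' has length 3
  'aplblnbj' has length 8
  'dhqlk' has length 5
Lengths in increasing order: 3 < 5 < 7 < 8
Listing the words in that order gives the answer.
Final answer: ['yga', 'dhqlk', 'wfcqelk', 'aplblnbj']


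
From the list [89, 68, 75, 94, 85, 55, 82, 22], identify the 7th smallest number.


Sort ascending: [22, 55, 68, 75, 82, 85, 89, 94]
The 7th element (1-indexed) is at index 6.
Value = 89
Final answer: 89


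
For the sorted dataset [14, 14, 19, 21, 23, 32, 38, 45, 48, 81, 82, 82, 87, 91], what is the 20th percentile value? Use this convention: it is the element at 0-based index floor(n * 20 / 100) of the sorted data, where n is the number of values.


The dataset has n = 14 elements.
Index = floor(14 * 20 / 100) = floor(280 / 100) = floor(2.8) = 2
Counting from index 0 in the sorted data, the element at index 2 is 19.
Final answer: 19


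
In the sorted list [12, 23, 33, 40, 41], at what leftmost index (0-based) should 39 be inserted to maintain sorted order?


List is sorted: [12, 23, 33, 40, 41]
We need the leftmost position where 39 can be inserted, i.e. the first index whose element is >= 39 (or the end of the list if none is).
Binary search with low=0, high=5 (0-based indices):
  low=0, high=5, mid=2: a[2]=33 < 39, so low = 3
  low=3, high=5, mid=4: a[4]=41 >= 39, so high = 4
  low=3, high=4, mid=3: a[3]=40 >= 39, so high = 3
Now low = high = 3, so the insertion index is 3.
Final answer: 3


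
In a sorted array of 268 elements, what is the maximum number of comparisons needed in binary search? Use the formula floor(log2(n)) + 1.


Binary search halves the search space each step.
Maximum comparisons = floor(log2(268)) + 1
log2(268) = 8.0661
floor(log2(268)) = 8, so 8 + 1 = 9
Final answer: 9


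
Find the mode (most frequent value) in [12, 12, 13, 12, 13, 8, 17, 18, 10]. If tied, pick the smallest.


Count the frequency of each value:
  8 appears 1 time(s)
  10 appears 1 time(s)
  12 appears 3 time(s)
  13 appears 2 time(s)
  17 appears 1 time(s)
  18 appears 1 time(s)
Maximum frequency is 3.
Only 12 reaches that frequency, so it is the mode.
Final answer: 12


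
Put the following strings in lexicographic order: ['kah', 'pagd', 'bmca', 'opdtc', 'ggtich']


Compare strings character by character (the first differing letter decides):
  'bmca' < 'ggtich' since 'b' < 'g' at position 1
  'ggtich' < 'kah' since 'g' < 'k' at position 1
  'kah' < 'opdtc' since 'k' < 'o' at position 1
  'opdtc' < 'pagd' since 'o' < 'p' at position 1
Chaining these comparisons gives the alphabetical order.
Final answer: ['bmca', 'ggtich', 'kah', 'opdtc', 'pagd']


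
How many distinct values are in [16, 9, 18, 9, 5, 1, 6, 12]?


List all unique values:
Distinct values: [1, 5, 6, 9, 12, 16, 18]
Count = 7
Final answer: 7


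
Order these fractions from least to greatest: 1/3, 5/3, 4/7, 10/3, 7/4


Convert to decimal for comparison:
  1/3 = 0.3333
  5/3 = 1.6667
  4/7 = 0.5714
  10/3 = 3.3333
  7/4 = 1.75
Decimals in increasing order: 0.3333 < 0.5714 < 1.6667 < 1.75 < 3.3333
Writing each back as its fraction gives the sorted order.
Final answer: 1/3, 4/7, 5/3, 7/4, 10/3


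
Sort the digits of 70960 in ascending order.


The number 70960 has digits: 7, 0, 9, 6, 0
Sorted: 0, 0, 6, 7, 9
Joining the sorted digits gives the result.
Final answer: 00679


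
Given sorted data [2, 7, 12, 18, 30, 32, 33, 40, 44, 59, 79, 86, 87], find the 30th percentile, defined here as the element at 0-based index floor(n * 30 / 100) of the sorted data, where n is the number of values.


The dataset has n = 13 elements.
Index = floor(13 * 30 / 100) = floor(390 / 100) = floor(3.9) = 3
Counting from index 0 in the sorted data, the element at index 3 is 18.
Final answer: 18


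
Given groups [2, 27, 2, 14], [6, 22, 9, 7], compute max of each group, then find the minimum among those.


Find max of each group:
  Group 1: [2, 27, 2, 14] -> max = 27
  Group 2: [6, 22, 9, 7] -> max = 22
Maxes: [27, 22]
Minimum of maxes = 22
Final answer: 22


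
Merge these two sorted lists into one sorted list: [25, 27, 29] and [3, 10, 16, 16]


List A: [25, 27, 29]
List B: [3, 10, 16, 16]
Repeatedly compare the front elements and take the smaller:
  25 vs 3 -> take 3
  25 vs 10 -> take 10
  25 vs 16 -> take 16
  25 vs 16 -> take 16
  B is exhausted; append the rest of A: [25, 27, 29]
Final answer: [3, 10, 16, 16, 25, 27, 29]


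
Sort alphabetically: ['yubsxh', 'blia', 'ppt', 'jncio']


Compare strings character by character (the first differing letter decides):
  'blia' < 'jncio' since 'b' < 'j' at position 1
  'jncio' < 'ppt' since 'j' < 'p' at position 1
  'ppt' < 'yubsxh' since 'p' < 'y' at position 1
Chaining these comparisons gives the alphabetical order.
Final answer: ['blia', 'jncio', 'ppt', 'yubsxh']


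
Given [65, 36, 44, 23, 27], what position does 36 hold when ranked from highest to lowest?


Sort descending: [65, 44, 36, 27, 23]
Find 36 in the sorted list.
36 is at position 3.
Final answer: 3


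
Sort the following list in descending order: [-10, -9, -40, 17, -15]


Original list: [-10, -9, -40, 17, -15]
Repeatedly take the largest remaining element:
  Remaining [-10, -9, -40, 17, -15] -> largest is 17
  Remaining [-10, -9, -40, -15] -> largest is -9
  Remaining [-10, -40, -15] -> largest is -10
  Remaining [-40, -15] -> largest is -15
  Remaining [-40] -> largest is -40
Collecting the picks in order gives the descending list.
Final answer: [17, -9, -10, -15, -40]


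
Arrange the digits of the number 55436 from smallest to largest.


The number 55436 has digits: 5, 5, 4, 3, 6
Sorted: 3, 4, 5, 5, 6
Joining the sorted digits gives the result.
Final answer: 34556


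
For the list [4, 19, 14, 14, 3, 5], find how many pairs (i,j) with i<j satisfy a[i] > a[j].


For each element, count the later elements that are smaller than it:
  4 (index 0): smaller elements after it = [3] -> 1
  19 (index 1): smaller elements after it = [14, 14, 3, 5] -> 4
  14 (index 2): smaller elements after it = [3, 5] -> 2
  14 (index 3): smaller elements after it = [3, 5] -> 2
  3 (index 4): smaller elements after it = [] -> 0
Total inversions = 1 + 4 + 2 + 2 + 0 = 9
Final answer: 9


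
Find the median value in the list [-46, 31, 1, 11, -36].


First, sort the list: [-46, -36, 1, 11, 31]
The list has 5 elements (odd count).
The middle index is 2 (0-based), and the element there is 1.
Final answer: 1


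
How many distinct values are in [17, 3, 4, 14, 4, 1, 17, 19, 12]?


List all unique values:
Distinct values: [1, 3, 4, 12, 14, 17, 19]
Count = 7
Final answer: 7


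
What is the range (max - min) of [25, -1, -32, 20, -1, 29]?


Maximum value: 29
Minimum value: -32
Range = 29 - (-32) = 61
Final answer: 61


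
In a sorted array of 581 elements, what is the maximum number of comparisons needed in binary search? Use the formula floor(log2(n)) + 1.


Binary search halves the search space each step.
Maximum comparisons = floor(log2(581)) + 1
log2(581) = 9.1824
floor(log2(581)) = 9, so 9 + 1 = 10
Final answer: 10


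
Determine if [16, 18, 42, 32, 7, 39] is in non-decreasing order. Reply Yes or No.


Check consecutive pairs:
  16 <= 18? True
  18 <= 42? True
  42 <= 32? False
  32 <= 7? False
  7 <= 39? True
2 consecutive pair(s) are out of order, so the list is not sorted.
Final answer: No


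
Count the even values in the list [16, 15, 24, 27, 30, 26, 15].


Check each element:
  16 is even
  15 is odd
  24 is even
  27 is odd
  30 is even
  26 is even
  15 is odd
Evens: [16, 24, 30, 26]
Count of evens = 4
Final answer: 4


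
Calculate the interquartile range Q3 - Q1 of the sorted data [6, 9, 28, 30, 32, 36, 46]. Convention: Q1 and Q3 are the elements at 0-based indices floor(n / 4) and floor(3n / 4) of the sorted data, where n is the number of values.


The data has n = 7 elements.
Q1 index = floor(7 / 4) = floor(1.75) = 1; Q3 index = floor(3 * 7 / 4) = floor(5.25) = 5
Q1 = element at index 1 = 9
Q3 = element at index 5 = 36
IQR = 36 - 9 = 27
Final answer: 27


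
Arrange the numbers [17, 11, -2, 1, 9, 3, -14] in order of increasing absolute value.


Compute absolute values:
  |17| = 17
  |11| = 11
  |-2| = 2
  |1| = 1
  |9| = 9
  |3| = 3
  |-14| = 14
Absolute values in increasing order: 1 < 2 < 3 < 9 < 11 < 14 < 17
Listing the original numbers in that order gives the answer.
Final answer: [1, -2, 3, 9, 11, -14, 17]


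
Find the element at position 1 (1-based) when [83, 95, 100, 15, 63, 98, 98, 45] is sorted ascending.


Sort ascending: [15, 45, 63, 83, 95, 98, 98, 100]
The 1st element (1-indexed) is at index 0.
Value = 15
Final answer: 15


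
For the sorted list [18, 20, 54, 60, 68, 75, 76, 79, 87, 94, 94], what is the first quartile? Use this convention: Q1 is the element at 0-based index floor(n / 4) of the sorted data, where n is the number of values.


The list has n = 11 elements.
Q1 index = floor(11 / 4) = floor(2.75) = 2
Counting from index 0 in the sorted data, the element at index 2 is 54.
Final answer: 54


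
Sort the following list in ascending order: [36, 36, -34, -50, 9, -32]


Original list: [36, 36, -34, -50, 9, -32]
Repeatedly take the smallest remaining element:
  Remaining [36, 36, -34, -50, 9, -32] -> smallest is -50
  Remaining [36, 36, -34, 9, -32] -> smallest is -34
  Remaining [36, 36, 9, -32] -> smallest is -32
  Remaining [36, 36, 9] -> smallest is 9
  Remaining [36, 36] -> smallest is 36
  Remaining [36] -> smallest is 36
Collecting the picks in order gives the sorted list.
Final answer: [-50, -34, -32, 9, 36, 36]


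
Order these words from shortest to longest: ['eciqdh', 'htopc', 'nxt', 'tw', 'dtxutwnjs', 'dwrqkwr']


Compute lengths:
  'eciqdh' has length 6
  'htopc' has length 5
  'nxt' has length 3
  'tw' has length 2
  'dtxutwnjs' has length 9
  'dwrqkwr' has length 7
Lengths in increasing order: 2 < 3 < 5 < 6 < 7 < 9
Listing the words in that order gives the answer.
Final answer: ['tw', 'nxt', 'htopc', 'eciqdh', 'dwrqkwr', 'dtxutwnjs']
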